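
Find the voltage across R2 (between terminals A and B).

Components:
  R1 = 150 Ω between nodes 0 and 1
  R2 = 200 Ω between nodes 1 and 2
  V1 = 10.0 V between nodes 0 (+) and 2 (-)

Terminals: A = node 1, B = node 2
R1 and R2 are in series across V1 (node 0 → node 1 → node 2), and the output A–B is taken across R2, so this is a voltage divider.
Series current: I = V1/(R1 + R2) = 10/(150 + 200) = 10/350 = 0.02857 A
V_R2 = I × R2 = V1 × R2/(R1 + R2) = 10 × 200/350 = 5.714 V

Final answer: 5.714 V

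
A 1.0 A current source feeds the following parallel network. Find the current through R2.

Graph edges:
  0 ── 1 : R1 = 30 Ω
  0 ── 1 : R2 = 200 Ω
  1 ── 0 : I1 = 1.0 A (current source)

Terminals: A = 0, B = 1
All resistors sit directly between nodes 0 and 1, so they are in parallel and share one voltage V; the full source current 1 A splits among them.
1/R_par = 1/30 + 1/200 = 0.03833 S  =>  R_par = 26.09 Ω
V = I × R_par = 1 × 26.09 = 26.09 V
I_R2 = V/R2 = 26.09/200 = 0.1304 A

Final answer: 0.1304 A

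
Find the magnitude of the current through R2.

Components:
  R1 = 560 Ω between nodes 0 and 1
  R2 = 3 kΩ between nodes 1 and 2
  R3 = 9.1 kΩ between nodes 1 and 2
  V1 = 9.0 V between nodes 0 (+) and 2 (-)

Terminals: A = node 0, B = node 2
Nodal analysis, taking node 2 as the 0 V reference.
Source V1 fixes V_0 = 9 V.
KCL at each unknown node (sum of currents leaving = 0; resistances in Ω):
  Node 1: (V_1 - 9)/560 + (V_1 - 0)/3000 + (V_1 - 0)/9100 = 0
Collecting terms: 0.002229 × V_1 = 0.01607  =>  V_1 = 7.21 V
I_R2 = (V_1 - V_2)/R2 = (7.21 - 0)/3000 = 0.002403 A
|I_R2| = 0.002403 A

Final answer: |I_R2| = 0.002403 A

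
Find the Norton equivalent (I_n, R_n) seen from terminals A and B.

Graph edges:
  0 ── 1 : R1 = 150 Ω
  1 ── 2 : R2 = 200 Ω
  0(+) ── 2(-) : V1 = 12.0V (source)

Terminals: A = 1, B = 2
Find the Thévenin equivalent first; then I_n = V_th/R_th and R_n = R_th.
Step 1 — V_th is the open-circuit voltage V_A - V_B (nothing connected across the terminals).
Nodal analysis, taking node 2 as the 0 V reference.
Source V1 fixes V_0 = 12 V.
KCL at each unknown node (sum of currents leaving = 0; resistances in Ω):
  Node 1: (V_1 - 12)/150 + (V_1 - 0)/200 = 0
Collecting terms: 0.01167 × V_1 = 0.08  =>  V_1 = 6.857 V
V_th = V_1 - V_2 = 6.857 - 0 = 6.857 V
Step 2 — R_th: zero the source — replace V1 by a short circuit (node 2 merges into node 0) — and find the resistance seen between A (node 1) and B (node 0).
Reduce the network between node 1 (A) and node 0 (B) by series/parallel combination:
  Rp1 = R1 ‖ R2 (parallel, both between nodes 0 and 1) = 1/(1/150 + 1/200) = 85.71 Ω
R_th = 85.71 Ω
I_n = V_th/R_th = 6.857/85.71 = 0.08 A, and R_n = R_th = 85.71 Ω

Final answer: I_n = 0.08 A, R_n = 85.71 Ω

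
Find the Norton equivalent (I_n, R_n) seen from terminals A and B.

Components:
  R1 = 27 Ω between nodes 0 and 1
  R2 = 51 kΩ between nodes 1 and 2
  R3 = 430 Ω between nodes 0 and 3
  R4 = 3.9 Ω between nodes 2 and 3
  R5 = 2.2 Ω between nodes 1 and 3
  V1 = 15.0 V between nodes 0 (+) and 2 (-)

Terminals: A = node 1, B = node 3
Find the Thévenin equivalent first; then I_n = V_th/R_th and R_n = R_th.
Step 1 — V_th is the open-circuit voltage V_A - V_B (nothing connected across the terminals).
Nodal analysis, taking node 2 as the 0 V reference.
Source V1 fixes V_0 = 15 V.
KCL at each unknown node (sum of currents leaving = 0; resistances in Ω):
  Node 1: (V_1 - 15)/27 + (V_1 - 0)/51000 + (V_1 - V_3)/2.2 = 0
  Node 3: (V_3 - 15)/430 + (V_3 - 0)/3.9 + (V_3 - V_1)/2.2 = 0
Collecting terms (coefficients in siemens):
  0.4916·V_1 - 0.4545·V_3 = 0.5556
  0.7133·V_3 - 0.4545·V_1 = 0.03488
Determinant D = (0.4916)(0.7133) - (-0.4545)(-0.4545) = 0.144
V_1 = [(0.5556)(0.7133) - (-0.4545)(0.03488)]/D = 2.861 V
V_3 = [(0.4916)(0.03488) - (0.5556)(-0.4545)]/D = 1.872 V
V_th = V_1 - V_3 = 2.861 - 1.872 = 0.989 V
Step 2 — R_th: zero the source — replace V1 by a short circuit (node 2 merges into node 0) — and find the resistance seen between A (node 1) and B (node 3).
Reduce the network between node 1 (A) and node 3 (B) by series/parallel combination:
  Rp1 = R1 ‖ R2 (parallel, both between nodes 0 and 1) = 1/(1/27 + 1/51000) = 26.99 Ω
  Rp2 = R3 ‖ R4 (parallel, both between nodes 0 and 3) = 1/(1/430 + 1/3.9) = 3.865 Ω
  Rs1 = Rp1 + Rp2 (series, joined only at node 0) = 26.99 + 3.865 = 30.85 Ω
  Rp3 = R5 ‖ Rs1 (parallel, both between nodes 1 and 3) = 1/(1/2.2 + 1/30.85) = 2.054 Ω
R_th = 2.054 Ω
I_n = V_th/R_th = 0.989/2.054 = 0.4816 A, and R_n = R_th = 2.054 Ω

Final answer: I_n = 0.4816 A, R_n = 2.054 Ω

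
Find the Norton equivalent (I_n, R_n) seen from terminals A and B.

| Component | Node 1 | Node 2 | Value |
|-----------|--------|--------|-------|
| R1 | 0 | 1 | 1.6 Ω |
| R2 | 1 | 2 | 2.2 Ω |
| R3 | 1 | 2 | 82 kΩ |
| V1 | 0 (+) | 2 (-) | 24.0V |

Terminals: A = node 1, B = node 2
Find the Thévenin equivalent first; then I_n = V_th/R_th and R_n = R_th.
Step 1 — V_th is the open-circuit voltage V_A - V_B (nothing connected across the terminals).
Nodal analysis, taking node 2 as the 0 V reference.
Source V1 fixes V_0 = 24 V.
KCL at each unknown node (sum of currents leaving = 0; resistances in Ω):
  Node 1: (V_1 - 24)/1.6 + (V_1 - 0)/2.2 + (V_1 - 0)/82000 = 0
Collecting terms: 1.08 × V_1 = 15  =>  V_1 = 13.89 V
V_th = V_1 - V_2 = 13.89 - 0 = 13.89 V
Step 2 — R_th: zero the source — replace V1 by a short circuit (node 2 merges into node 0) — and find the resistance seen between A (node 1) and B (node 0).
Reduce the network between node 1 (A) and node 0 (B) by series/parallel combination:
  Rp1 = R1 ‖ R2 ‖ R3 (parallel, all between nodes 0 and 1) = 1/(1/1.6 + 1/2.2 + 1/82000) = 0.9263 Ω
R_th = 0.9263 Ω
I_n = V_th/R_th = 13.89/0.9263 = 15 A, and R_n = R_th = 0.9263 Ω

Final answer: I_n = 15 A, R_n = 0.9263 Ω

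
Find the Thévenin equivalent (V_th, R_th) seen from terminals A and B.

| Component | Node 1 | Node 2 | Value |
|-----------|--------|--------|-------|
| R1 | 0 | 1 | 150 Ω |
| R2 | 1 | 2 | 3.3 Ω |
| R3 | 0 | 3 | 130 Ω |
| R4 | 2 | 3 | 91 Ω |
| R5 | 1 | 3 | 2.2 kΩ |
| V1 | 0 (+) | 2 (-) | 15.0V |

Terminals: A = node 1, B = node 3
Step 1 — V_th is the open-circuit voltage V_A - V_B (nothing connected across the terminals).
Nodal analysis, taking node 2 as the 0 V reference.
Source V1 fixes V_0 = 15 V.
KCL at each unknown node (sum of currents leaving = 0; resistances in Ω):
  Node 1: (V_1 - 15)/150 + (V_1 - 0)/3.3 + (V_1 - V_3)/2200 = 0
  Node 3: (V_3 - 15)/130 + (V_3 - 0)/91 + (V_3 - V_1)/2200 = 0
Collecting terms (coefficients in siemens):
  0.3102·V_1 - 0.0004545·V_3 = 0.1
  0.01914·V_3 - 0.0004545·V_1 = 0.1154
Determinant D = (0.3102)(0.01914) - (-0.0004545)(-0.0004545) = 0.005935
V_1 = [(0.1)(0.01914) - (-0.0004545)(0.1154)]/D = 0.3313 V
V_3 = [(0.3102)(0.1154) - (0.1)(-0.0004545)]/D = 6.038 V
V_th = V_1 - V_3 = 0.3313 - 6.038 = -5.706 V
Step 2 — R_th: zero the source — replace V1 by a short circuit (node 2 merges into node 0) — and find the resistance seen between A (node 1) and B (node 3).
Reduce the network between node 1 (A) and node 3 (B) by series/parallel combination:
  Rp1 = R1 ‖ R2 (parallel, both between nodes 0 and 1) = 1/(1/150 + 1/3.3) = 3.229 Ω
  Rp2 = R3 ‖ R4 (parallel, both between nodes 0 and 3) = 1/(1/130 + 1/91) = 53.53 Ω
  Rs1 = Rp1 + Rp2 (series, joined only at node 0) = 3.229 + 53.53 = 56.76 Ω
  Rp3 = R5 ‖ Rs1 (parallel, both between nodes 1 and 3) = 1/(1/2200 + 1/56.76) = 55.33 Ω
R_th = 55.33 Ω

Final answer: V_th = -5.706 V, R_th = 55.33 Ω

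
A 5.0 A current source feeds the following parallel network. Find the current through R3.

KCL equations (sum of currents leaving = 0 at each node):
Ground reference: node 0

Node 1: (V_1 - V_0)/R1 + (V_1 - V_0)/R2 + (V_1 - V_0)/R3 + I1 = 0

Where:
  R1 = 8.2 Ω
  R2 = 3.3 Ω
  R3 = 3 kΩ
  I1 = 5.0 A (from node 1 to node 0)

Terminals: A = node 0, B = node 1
All resistors sit directly between nodes 0 and 1, so they are in parallel and share one voltage V; the full source current 5 A splits among them.
1/R_par = 1/8.2 + 1/3.3 + 1/3000 = 0.4253 S  =>  R_par = 2.351 Ω
V = I × R_par = 5 × 2.351 = 11.76 V
I_R3 = V/R3 = 11.76/3000 = 0.003919 A

Final answer: 0.003919 A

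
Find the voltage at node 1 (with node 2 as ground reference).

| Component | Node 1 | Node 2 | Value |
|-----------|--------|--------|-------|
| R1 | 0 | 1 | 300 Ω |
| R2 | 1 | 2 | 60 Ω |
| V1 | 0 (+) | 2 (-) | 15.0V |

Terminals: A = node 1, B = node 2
Nodal analysis, taking node 2 as the 0 V reference.
Source V1 fixes V_0 = 15 V.
KCL at each unknown node (sum of currents leaving = 0; resistances in Ω):
  Node 1: (V_1 - 15)/300 + (V_1 - 0)/60 = 0
Collecting terms: 0.02 × V_1 = 0.05  =>  V_1 = 2.5 V
The requested potential is V_1 = 2.5 V.

Final answer: V_1 = 2.5 V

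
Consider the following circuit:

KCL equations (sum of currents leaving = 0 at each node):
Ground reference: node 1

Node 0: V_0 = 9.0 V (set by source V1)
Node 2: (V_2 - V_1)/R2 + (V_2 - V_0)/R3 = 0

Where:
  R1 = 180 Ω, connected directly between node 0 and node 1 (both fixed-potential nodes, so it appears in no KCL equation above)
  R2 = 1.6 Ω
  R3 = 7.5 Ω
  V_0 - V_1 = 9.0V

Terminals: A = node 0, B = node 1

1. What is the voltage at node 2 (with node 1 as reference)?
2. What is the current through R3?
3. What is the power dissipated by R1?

Nodal analysis, taking node 1 as the 0 V reference.
Source V1 fixes V_0 = 9 V.
KCL at each unknown node (sum of currents leaving = 0; resistances in Ω):
  Node 2: (V_2 - 0)/1.6 + (V_2 - 9)/7.5 = 0
Collecting terms: 0.7583 × V_2 = 1.2  =>  V_2 = 1.582 V
Part 1:
  Read off the nodal solution: V_2 = 1.582 V
Part 2:
  I_R3 = (V_0 - V_2)/R3 = (9 - 1.582)/7.5 = 0.989 A
  Magnitude: I_R3 = 0.989 A
Part 3:
  I_R1 = (V_0 - V_1)/R1 = (9 - 0)/180 = 0.05 A
  P_R1 = I_R1² × R1 = (0.05)² × 180 = 0.45 W

Final answers:
1. V_2 = 1.582 V
2. I_R3 = 0.989 A
3. P_R1 = 0.45 W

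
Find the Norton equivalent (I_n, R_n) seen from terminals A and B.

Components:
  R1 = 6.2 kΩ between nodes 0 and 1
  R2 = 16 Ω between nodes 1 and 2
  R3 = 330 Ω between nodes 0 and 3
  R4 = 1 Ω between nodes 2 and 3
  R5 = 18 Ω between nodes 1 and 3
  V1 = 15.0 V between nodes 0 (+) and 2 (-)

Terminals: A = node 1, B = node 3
Find the Thévenin equivalent first; then I_n = V_th/R_th and R_n = R_th.
Step 1 — V_th is the open-circuit voltage V_A - V_B (nothing connected across the terminals).
Nodal analysis, taking node 2 as the 0 V reference.
Source V1 fixes V_0 = 15 V.
KCL at each unknown node (sum of currents leaving = 0; resistances in Ω):
  Node 1: (V_1 - 15)/6200 + (V_1 - 0)/16 + (V_1 - V_3)/18 = 0
  Node 3: (V_3 - 15)/330 + (V_3 - 0)/1 + (V_3 - V_1)/18 = 0
Collecting terms (coefficients in siemens):
  0.1182·V_1 - 0.05556·V_3 = 0.002419
  1.059·V_3 - 0.05556·V_1 = 0.04545
Determinant D = (0.1182)(1.059) - (-0.05556)(-0.05556) = 0.1221
V_1 = [(0.002419)(1.059) - (-0.05556)(0.04545)]/D = 0.04167 V
V_3 = [(0.1182)(0.04545) - (0.002419)(-0.05556)]/D = 0.04513 V
V_th = V_1 - V_3 = 0.04167 - 0.04513 = -0.003454 V
Step 2 — R_th: zero the source — replace V1 by a short circuit (node 2 merges into node 0) — and find the resistance seen between A (node 1) and B (node 3).
Reduce the network between node 1 (A) and node 3 (B) by series/parallel combination:
  Rp1 = R1 ‖ R2 (parallel, both between nodes 0 and 1) = 1/(1/6200 + 1/16) = 15.96 Ω
  Rp2 = R3 ‖ R4 (parallel, both between nodes 0 and 3) = 1/(1/330 + 1/1) = 0.997 Ω
  Rs1 = Rp1 + Rp2 (series, joined only at node 0) = 15.96 + 0.997 = 16.96 Ω
  Rp3 = R5 ‖ Rs1 (parallel, both between nodes 1 and 3) = 1/(1/18 + 1/16.96) = 8.731 Ω
R_th = 8.731 Ω
I_n = V_th/R_th = -0.003454/8.731 = -0.0003956 A, and R_n = R_th = 8.731 Ω

Final answer: I_n = -0.0003956 A, R_n = 8.731 Ω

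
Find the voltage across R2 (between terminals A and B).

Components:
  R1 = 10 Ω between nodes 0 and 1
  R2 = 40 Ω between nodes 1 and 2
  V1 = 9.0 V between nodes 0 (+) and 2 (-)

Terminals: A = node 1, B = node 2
R1 and R2 are in series across V1 (node 0 → node 1 → node 2), and the output A–B is taken across R2, so this is a voltage divider.
Series current: I = V1/(R1 + R2) = 9/(10 + 40) = 9/50 = 0.18 A
V_R2 = I × R2 = V1 × R2/(R1 + R2) = 9 × 40/50 = 7.2 V

Final answer: 7.2 V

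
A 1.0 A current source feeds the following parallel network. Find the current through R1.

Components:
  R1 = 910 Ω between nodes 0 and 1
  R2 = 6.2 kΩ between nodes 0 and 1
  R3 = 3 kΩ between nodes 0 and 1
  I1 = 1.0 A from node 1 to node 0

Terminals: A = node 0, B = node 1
All resistors sit directly between nodes 0 and 1, so they are in parallel and share one voltage V; the full source current 1 A splits among them.
1/R_par = 1/910 + 1/6200 + 1/3000 = 0.001594 S  =>  R_par = 627.5 Ω
V = I × R_par = 1 × 627.5 = 627.5 V
I_R1 = V/R1 = 627.5/910 = 0.6896 A

Final answer: 0.6896 A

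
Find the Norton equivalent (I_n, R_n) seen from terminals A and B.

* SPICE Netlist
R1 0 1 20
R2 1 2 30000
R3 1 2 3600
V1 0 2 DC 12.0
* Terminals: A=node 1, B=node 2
Find the Thévenin equivalent first; then I_n = V_th/R_th and R_n = R_th.
Step 1 — V_th is the open-circuit voltage V_A - V_B (nothing connected across the terminals).
Nodal analysis, taking node 2 as the 0 V reference.
Source V1 fixes V_0 = 12 V.
KCL at each unknown node (sum of currents leaving = 0; resistances in Ω):
  Node 1: (V_1 - 12)/20 + (V_1 - 0)/30000 + (V_1 - 0)/3600 = 0
Collecting terms: 0.05031 × V_1 = 0.6  =>  V_1 = 11.93 V
V_th = V_1 - V_2 = 11.93 - 0 = 11.93 V
Step 2 — R_th: zero the source — replace V1 by a short circuit (node 2 merges into node 0) — and find the resistance seen between A (node 1) and B (node 0).
Reduce the network between node 1 (A) and node 0 (B) by series/parallel combination:
  Rp1 = R1 ‖ R2 ‖ R3 (parallel, all between nodes 0 and 1) = 1/(1/20 + 1/30000 + 1/3600) = 19.88 Ω
R_th = 19.88 Ω
I_n = V_th/R_th = 11.93/19.88 = 0.6 A, and R_n = R_th = 19.88 Ω

Final answer: I_n = 0.6 A, R_n = 19.88 Ω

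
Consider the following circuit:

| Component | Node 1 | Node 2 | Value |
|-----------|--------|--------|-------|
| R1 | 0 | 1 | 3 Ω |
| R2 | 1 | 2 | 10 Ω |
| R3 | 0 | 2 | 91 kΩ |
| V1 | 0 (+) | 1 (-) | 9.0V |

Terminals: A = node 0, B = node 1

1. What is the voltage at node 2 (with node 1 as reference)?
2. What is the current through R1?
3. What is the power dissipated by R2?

Nodal analysis, taking node 1 as the 0 V reference.
Source V1 fixes V_0 = 9 V.
KCL at each unknown node (sum of currents leaving = 0; resistances in Ω):
  Node 2: (V_2 - 0)/10 + (V_2 - 9)/91000 = 0
Collecting terms: 0.1 × V_2 = 0.0000989  =>  V_2 = 0.0009889 V
Part 1:
  Read off the nodal solution: V_2 = 0.0009889 V
Part 2:
  I_R1 = (V_0 - V_1)/R1 = (9 - 0)/3 = 3 A
  Magnitude: I_R1 = 3 A
Part 3:
  I_R2 = (V_1 - V_2)/R2 = (0 - 0.0009889)/10 = -0.00009889 A
  P_R2 = I_R2² × R2 = (-0.00009889)² × 10 = 0.00000009779 W

Final answers:
1. V_2 = 0.0009889 V
2. I_R1 = 3 A
3. P_R2 = 9.779e-08 W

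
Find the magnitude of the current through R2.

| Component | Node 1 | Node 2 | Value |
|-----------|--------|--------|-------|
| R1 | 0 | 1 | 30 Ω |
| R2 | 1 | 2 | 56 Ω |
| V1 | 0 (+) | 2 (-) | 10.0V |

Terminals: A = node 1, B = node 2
Nodal analysis, taking node 2 as the 0 V reference.
Source V1 fixes V_0 = 10 V.
KCL at each unknown node (sum of currents leaving = 0; resistances in Ω):
  Node 1: (V_1 - 10)/30 + (V_1 - 0)/56 = 0
Collecting terms: 0.05119 × V_1 = 0.3333  =>  V_1 = 6.512 V
I_R2 = (V_1 - V_2)/R2 = (6.512 - 0)/56 = 0.1163 A
|I_R2| = 0.1163 A

Final answer: |I_R2| = 0.1163 A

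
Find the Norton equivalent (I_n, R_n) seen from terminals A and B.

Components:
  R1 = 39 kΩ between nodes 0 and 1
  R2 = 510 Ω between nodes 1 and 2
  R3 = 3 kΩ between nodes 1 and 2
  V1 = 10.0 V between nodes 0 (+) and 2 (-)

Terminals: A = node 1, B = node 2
Find the Thévenin equivalent first; then I_n = V_th/R_th and R_n = R_th.
Step 1 — V_th is the open-circuit voltage V_A - V_B (nothing connected across the terminals).
Nodal analysis, taking node 2 as the 0 V reference.
Source V1 fixes V_0 = 10 V.
KCL at each unknown node (sum of currents leaving = 0; resistances in Ω):
  Node 1: (V_1 - 10)/39000 + (V_1 - 0)/510 + (V_1 - 0)/3000 = 0
Collecting terms: 0.00232 × V_1 = 0.0002564  =>  V_1 = 0.1105 V
V_th = V_1 - V_2 = 0.1105 - 0 = 0.1105 V
Step 2 — R_th: zero the source — replace V1 by a short circuit (node 2 merges into node 0) — and find the resistance seen between A (node 1) and B (node 0).
Reduce the network between node 1 (A) and node 0 (B) by series/parallel combination:
  Rp1 = R1 ‖ R2 ‖ R3 (parallel, all between nodes 0 and 1) = 1/(1/39000 + 1/510 + 1/3000) = 431.1 Ω
R_th = 431.1 Ω
I_n = V_th/R_th = 0.1105/431.1 = 0.0002564 A, and R_n = R_th = 431.1 Ω

Final answer: I_n = 0.0002564 A, R_n = 431.1 Ω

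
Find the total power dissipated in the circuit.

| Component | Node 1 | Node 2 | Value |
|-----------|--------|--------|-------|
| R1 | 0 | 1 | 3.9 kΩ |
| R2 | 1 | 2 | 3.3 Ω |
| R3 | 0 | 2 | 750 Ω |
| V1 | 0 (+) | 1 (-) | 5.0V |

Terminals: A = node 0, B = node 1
Nodal analysis, taking node 1 as the 0 V reference.
Source V1 fixes V_0 = 5 V.
KCL at each unknown node (sum of currents leaving = 0; resistances in Ω):
  Node 2: (V_2 - 0)/3.3 + (V_2 - 5)/750 = 0
Collecting terms: 0.3044 × V_2 = 0.006667  =>  V_2 = 0.0219 V
Power in each resistor, P = (ΔV)²/R:
  P_R1 = (5 - 0)²/3900 = 0.00641 W
  P_R2 = (0 - 0.0219)²/3.3 = 0.0001454 W
  P_R3 = (5 - 0.0219)²/750 = 0.03304 W
P_total = P_R1 + P_R2 + P_R3 = 0.0396 W

Final answer: 0.0396 W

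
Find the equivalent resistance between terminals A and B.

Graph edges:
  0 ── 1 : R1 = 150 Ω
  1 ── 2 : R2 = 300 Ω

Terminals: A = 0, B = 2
Reduce the network between node 0 (A) and node 2 (B) by series/parallel combination:
  Rs1 = R1 + R2 (series, joined only at node 1) = 150 + 300 = 450 Ω
R_eq = 450 Ω

Final answer: 450 Ω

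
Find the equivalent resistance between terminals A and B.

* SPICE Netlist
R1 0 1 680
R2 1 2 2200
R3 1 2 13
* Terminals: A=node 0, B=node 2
Reduce the network between node 0 (A) and node 2 (B) by series/parallel combination:
  Rp1 = R2 ‖ R3 (parallel, both between nodes 1 and 2) = 1/(1/2200 + 1/13) = 12.92 Ω
  Rs1 = R1 + Rp1 (series, joined only at node 1) = 680 + 12.92 = 692.9 Ω
R_eq = 692.9 Ω

Final answer: 692.9 Ω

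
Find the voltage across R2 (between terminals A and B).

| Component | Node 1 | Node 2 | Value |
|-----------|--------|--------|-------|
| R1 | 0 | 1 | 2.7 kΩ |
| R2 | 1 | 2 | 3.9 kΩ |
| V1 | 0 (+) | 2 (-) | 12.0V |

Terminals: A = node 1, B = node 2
R1 and R2 are in series across V1 (node 0 → node 1 → node 2), and the output A–B is taken across R2, so this is a voltage divider.
Series current: I = V1/(R1 + R2) = 12/(2700 + 3900) = 12/6600 = 0.001818 A
V_R2 = I × R2 = V1 × R2/(R1 + R2) = 12 × 3900/6600 = 7.091 V

Final answer: 7.091 V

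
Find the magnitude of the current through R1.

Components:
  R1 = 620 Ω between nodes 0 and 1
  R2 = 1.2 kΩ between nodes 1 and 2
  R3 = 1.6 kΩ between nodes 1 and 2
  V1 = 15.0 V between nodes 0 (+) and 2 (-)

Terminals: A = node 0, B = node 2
Nodal analysis, taking node 2 as the 0 V reference.
Source V1 fixes V_0 = 15 V.
KCL at each unknown node (sum of currents leaving = 0; resistances in Ω):
  Node 1: (V_1 - 15)/620 + (V_1 - 0)/1200 + (V_1 - 0)/1600 = 0
Collecting terms: 0.003071 × V_1 = 0.02419  =>  V_1 = 7.877 V
I_R1 = (V_0 - V_1)/R1 = (15 - 7.877)/620 = 0.01149 A
|I_R1| = 0.01149 A

Final answer: |I_R1| = 0.01149 A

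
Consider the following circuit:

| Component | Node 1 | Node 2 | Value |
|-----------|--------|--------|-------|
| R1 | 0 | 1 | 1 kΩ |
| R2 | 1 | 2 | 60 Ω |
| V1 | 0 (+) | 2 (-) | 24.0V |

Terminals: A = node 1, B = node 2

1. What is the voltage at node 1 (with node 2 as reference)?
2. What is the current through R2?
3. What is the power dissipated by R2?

Nodal analysis, taking node 2 as the 0 V reference.
Source V1 fixes V_0 = 24 V.
KCL at each unknown node (sum of currents leaving = 0; resistances in Ω):
  Node 1: (V_1 - 24)/1000 + (V_1 - 0)/60 = 0
Collecting terms: 0.01767 × V_1 = 0.024  =>  V_1 = 1.358 V
Part 1:
  Read off the nodal solution: V_1 = 1.358 V
Part 2:
  I_R2 = (V_1 - V_2)/R2 = (1.358 - 0)/60 = 0.02264 A
  Magnitude: I_R2 = 0.02264 A
Part 3:
  I_R2 = (V_1 - V_2)/R2 = (1.358 - 0)/60 = 0.02264 A
  P_R2 = I_R2² × R2 = (0.02264)² × 60 = 0.03076 W

Final answers:
1. V_1 = 1.358 V
2. I_R2 = 0.02264 A
3. P_R2 = 0.03076 W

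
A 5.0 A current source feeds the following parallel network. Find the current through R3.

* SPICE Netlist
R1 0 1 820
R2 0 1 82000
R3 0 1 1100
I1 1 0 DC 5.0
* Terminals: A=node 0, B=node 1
All resistors sit directly between nodes 0 and 1, so they are in parallel and share one voltage V; the full source current 5 A splits among them.
1/R_par = 1/820 + 1/82000 + 1/1100 = 0.002141 S  =>  R_par = 467.1 Ω
V = I × R_par = 5 × 467.1 = 2336 V
I_R3 = V/R3 = 2336/1100 = 2.123 A

Final answer: 2.123 A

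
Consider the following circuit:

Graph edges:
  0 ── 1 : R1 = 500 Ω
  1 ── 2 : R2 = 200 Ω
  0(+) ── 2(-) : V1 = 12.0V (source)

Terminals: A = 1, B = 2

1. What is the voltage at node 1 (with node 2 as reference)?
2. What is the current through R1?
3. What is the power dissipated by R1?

Nodal analysis, taking node 2 as the 0 V reference.
Source V1 fixes V_0 = 12 V.
KCL at each unknown node (sum of currents leaving = 0; resistances in Ω):
  Node 1: (V_1 - 12)/500 + (V_1 - 0)/200 = 0
Collecting terms: 0.007 × V_1 = 0.024  =>  V_1 = 3.429 V
Part 1:
  Read off the nodal solution: V_1 = 3.429 V
Part 2:
  I_R1 = (V_0 - V_1)/R1 = (12 - 3.429)/500 = 0.01714 A
  Magnitude: I_R1 = 0.01714 A
Part 3:
  I_R1 = (V_0 - V_1)/R1 = (12 - 3.429)/500 = 0.01714 A
  P_R1 = I_R1² × R1 = (0.01714)² × 500 = 0.1469 W

Final answers:
1. V_1 = 3.429 V
2. I_R1 = 0.01714 A
3. P_R1 = 0.1469 W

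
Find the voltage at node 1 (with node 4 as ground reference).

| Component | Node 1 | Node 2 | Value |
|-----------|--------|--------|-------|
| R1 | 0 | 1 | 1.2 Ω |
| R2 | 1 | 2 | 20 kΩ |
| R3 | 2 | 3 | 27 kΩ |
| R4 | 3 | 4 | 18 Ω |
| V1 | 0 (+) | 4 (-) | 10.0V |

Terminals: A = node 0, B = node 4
Nodal analysis, taking node 4 as the 0 V reference.
Source V1 fixes V_0 = 10 V.
KCL at each unknown node (sum of currents leaving = 0; resistances in Ω):
  Node 1: (V_1 - 10)/1.2 + (V_1 - V_2)/20000 = 0
  Node 2: (V_2 - V_1)/20000 + (V_2 - V_3)/27000 = 0
  Node 3: (V_3 - V_2)/27000 + (V_3 - 0)/18 = 0
Collecting terms (coefficients in siemens):
  0.8334·V_1 - 0.00005·V_2 = 8.333
  0.00008704·V_2 - 0.00005·V_1 - 0.00003704·V_3 = 0
  0.05559·V_3 - 0.00003704·V_2 = 0
Solving these 3 simultaneous equations (Gaussian elimination) gives:
  V_1 = 10 V, V_2 = 5.746 V, V_3 = 0.003828 V
The requested potential is V_1 = 10 V.

Final answer: V_1 = 10 V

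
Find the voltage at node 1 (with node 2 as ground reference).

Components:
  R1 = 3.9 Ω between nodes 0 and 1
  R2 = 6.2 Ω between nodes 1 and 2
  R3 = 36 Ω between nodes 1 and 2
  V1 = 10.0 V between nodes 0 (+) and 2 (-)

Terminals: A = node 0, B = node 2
Nodal analysis, taking node 2 as the 0 V reference.
Source V1 fixes V_0 = 10 V.
KCL at each unknown node (sum of currents leaving = 0; resistances in Ω):
  Node 1: (V_1 - 10)/3.9 + (V_1 - 0)/6.2 + (V_1 - 0)/36 = 0
Collecting terms: 0.4455 × V_1 = 2.564  =>  V_1 = 5.756 V
The requested potential is V_1 = 5.756 V.

Final answer: V_1 = 5.756 V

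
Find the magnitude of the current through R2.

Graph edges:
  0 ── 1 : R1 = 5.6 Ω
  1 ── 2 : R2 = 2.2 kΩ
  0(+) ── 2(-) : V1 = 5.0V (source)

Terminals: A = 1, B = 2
Nodal analysis, taking node 2 as the 0 V reference.
Source V1 fixes V_0 = 5 V.
KCL at each unknown node (sum of currents leaving = 0; resistances in Ω):
  Node 1: (V_1 - 5)/5.6 + (V_1 - 0)/2200 = 0
Collecting terms: 0.179 × V_1 = 0.8929  =>  V_1 = 4.987 V
I_R2 = (V_1 - V_2)/R2 = (4.987 - 0)/2200 = 0.002267 A
|I_R2| = 0.002267 A

Final answer: |I_R2| = 0.002267 A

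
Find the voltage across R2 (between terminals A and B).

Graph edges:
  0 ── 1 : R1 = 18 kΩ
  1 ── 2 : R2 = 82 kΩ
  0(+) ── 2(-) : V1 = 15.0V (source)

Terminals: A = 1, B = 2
R1 and R2 are in series across V1 (node 0 → node 1 → node 2), and the output A–B is taken across R2, so this is a voltage divider.
Series current: I = V1/(R1 + R2) = 15/(18000 + 82000) = 15/100000 = 0.00015 A
V_R2 = I × R2 = V1 × R2/(R1 + R2) = 15 × 82000/100000 = 12.3 V

Final answer: 12.3 V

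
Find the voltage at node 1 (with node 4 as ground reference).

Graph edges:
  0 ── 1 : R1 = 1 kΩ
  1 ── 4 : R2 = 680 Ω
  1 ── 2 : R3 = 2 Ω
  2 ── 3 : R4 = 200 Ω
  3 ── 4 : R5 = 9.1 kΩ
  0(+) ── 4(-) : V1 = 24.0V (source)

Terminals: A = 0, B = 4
Nodal analysis, taking node 4 as the 0 V reference.
Source V1 fixes V_0 = 24 V.
KCL at each unknown node (sum of currents leaving = 0; resistances in Ω):
  Node 1: (V_1 - 24)/1000 + (V_1 - 0)/680 + (V_1 - V_2)/2 = 0
  Node 2: (V_2 - V_1)/2 + (V_2 - V_3)/200 = 0
  Node 3: (V_3 - V_2)/200 + (V_3 - 0)/9100 = 0
Collecting terms (coefficients in siemens):
  0.5025·V_1 - 0.5·V_2 = 0.024
  0.505·V_2 - 0.5·V_1 - 0.005·V_3 = 0
  0.00511·V_3 - 0.005·V_2 = 0
Solving these 3 simultaneous equations (Gaussian elimination) gives:
  V_1 = 9.309 V, V_2 = 9.307 V, V_3 = 9.107 V
The requested potential is V_1 = 9.309 V.

Final answer: V_1 = 9.309 V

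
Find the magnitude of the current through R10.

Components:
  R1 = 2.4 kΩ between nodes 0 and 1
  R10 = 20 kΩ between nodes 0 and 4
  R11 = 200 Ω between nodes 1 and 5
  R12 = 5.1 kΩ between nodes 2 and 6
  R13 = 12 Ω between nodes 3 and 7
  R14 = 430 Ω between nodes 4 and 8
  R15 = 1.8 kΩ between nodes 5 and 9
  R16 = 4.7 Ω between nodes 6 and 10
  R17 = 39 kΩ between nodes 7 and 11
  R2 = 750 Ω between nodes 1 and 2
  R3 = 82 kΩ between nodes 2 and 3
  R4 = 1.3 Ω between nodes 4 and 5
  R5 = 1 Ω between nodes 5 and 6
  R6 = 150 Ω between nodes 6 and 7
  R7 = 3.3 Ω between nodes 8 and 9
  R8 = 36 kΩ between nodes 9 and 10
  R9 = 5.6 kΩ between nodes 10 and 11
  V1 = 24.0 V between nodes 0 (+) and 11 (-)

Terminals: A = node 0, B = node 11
Nodal analysis, taking node 11 as the 0 V reference.
Source V1 fixes V_0 = 24 V.
KCL at each unknown node (sum of currents leaving = 0; resistances in Ω):
  Node 1: (V_1 - 24)/2400 + (V_1 - V_2)/750 + (V_1 - V_5)/200 = 0
  Node 2: (V_2 - V_1)/750 + (V_2 - V_3)/82000 + (V_2 - V_6)/5100 = 0
  Node 3: (V_3 - V_2)/82000 + (V_3 - V_7)/12 = 0
  Node 4: (V_4 - V_5)/1.3 + (V_4 - 24)/20000 + (V_4 - V_8)/430 = 0
  Node 5: (V_5 - V_4)/1.3 + (V_5 - V_6)/1 + (V_5 - V_1)/200 + (V_5 - V_9)/1800 = 0
  Node 6: (V_6 - V_5)/1 + (V_6 - V_7)/150 + (V_6 - V_2)/5100 + (V_6 - V_10)/4.7 = 0
  Node 7: (V_7 - V_6)/150 + (V_7 - V_3)/12 + (V_7 - 0)/39000 = 0
  Node 8: (V_8 - V_9)/3.3 + (V_8 - V_4)/430 = 0
  Node 9: (V_9 - V_8)/3.3 + (V_9 - V_10)/36000 + (V_9 - V_5)/1800 = 0
  Node 10: (V_10 - V_9)/36000 + (V_10 - 0)/5600 + (V_10 - V_6)/4.7 = 0
Collecting terms (coefficients in siemens):
  0.00675·V_1 - 0.001333·V_2 - 0.005·V_5 = 0.01
  0.001542·V_2 - 0.001333·V_1 - 0.0000122·V_3 - 0.0001961·V_6 = 0
  0.08335·V_3 - 0.0000122·V_2 - 0.08333·V_7 = 0
  0.7716·V_4 - 0.7692·V_5 - 0.002326·V_8 = 0.0012
  1.775·V_5 - 0.005·V_1 - 0.7692·V_4 - 1·V_6 - 0.0005556·V_9 = 0
  1.22·V_6 - 0.0001961·V_2 - 1·V_5 - 0.006667·V_7 - 0.2128·V_10 = 0
  0.09003·V_7 - 0.08333·V_3 - 0.006667·V_6 = 0
  0.3054·V_8 - 0.002326·V_4 - 0.303·V_9 = 0
  0.3036·V_9 - 0.0005556·V_5 - 0.303·V_8 - 0.00002778·V_10 = 0
  0.213·V_10 - 0.2128·V_6 - 0.00002778·V_9 = 0
Solving these 10 simultaneous equations (Gaussian elimination) gives:
  V_1 = 16.92 V, V_2 = 16.84 V, V_3 = 16.28 V, V_4 = 16.35 V
  V_5 = 16.35 V, V_6 = 16.34 V, V_7 = 16.28 V, V_8 = 16.35 V
  V_9 = 16.35 V, V_10 = 16.33 V
I_R10 = (V_0 - V_4)/R10 = (24 - 16.35)/20000 = 0.0003826 A
|I_R10| = 0.0003826 A

Final answer: |I_R10| = 0.0003826 A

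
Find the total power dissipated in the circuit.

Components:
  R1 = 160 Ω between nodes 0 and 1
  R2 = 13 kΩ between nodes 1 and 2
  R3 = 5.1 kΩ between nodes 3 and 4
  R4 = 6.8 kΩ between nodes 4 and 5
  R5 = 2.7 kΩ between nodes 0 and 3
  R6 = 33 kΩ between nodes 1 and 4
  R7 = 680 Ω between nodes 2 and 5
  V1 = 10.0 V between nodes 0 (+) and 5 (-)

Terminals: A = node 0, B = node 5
Nodal analysis, taking node 5 as the 0 V reference.
Source V1 fixes V_0 = 10 V.
KCL at each unknown node (sum of currents leaving = 0; resistances in Ω):
  Node 1: (V_1 - 10)/160 + (V_1 - V_2)/13000 + (V_1 - V_4)/33000 = 0
  Node 2: (V_2 - V_1)/13000 + (V_2 - 0)/680 = 0
  Node 3: (V_3 - V_4)/5100 + (V_3 - 10)/2700 = 0
  Node 4: (V_4 - V_3)/5100 + (V_4 - 0)/6800 + (V_4 - V_1)/33000 = 0
Collecting terms (coefficients in siemens):
  0.006357·V_1 - 0.00007692·V_2 - 0.0000303·V_4 = 0.0625
  0.001548·V_2 - 0.00007692·V_1 = 0
  0.0005664·V_3 - 0.0001961·V_4 = 0.003704
  0.0003734·V_4 - 0.0000303·V_1 - 0.0001961·V_3 = 0
Solving these 4 simultaneous equations (Gaussian elimination) gives:
  V_1 = 9.862 V, V_2 = 0.4902 V, V_3 = 8.329 V, V_4 = 5.174 V
Power in each resistor, P = (ΔV)²/R:
  P_R1 = (10 - 9.862)²/160 = 0.0001192 W
  P_R2 = (9.862 - 0.4902)²/13000 = 0.006756 W
  P_R3 = (8.329 - 5.174)²/5100 = 0.001953 W
  P_R4 = (5.174 - 0)²/6800 = 0.003936 W
  P_R5 = (10 - 8.329)²/2700 = 0.001034 W
  P_R6 = (9.862 - 5.174)²/33000 = 0.0006661 W
  P_R7 = (0.4902 - 0)²/680 = 0.0003534 W
P_total = P_R1 + P_R2 + P_R3 + P_R4 + P_R5 + P_R6 + P_R7 = 0.01482 W

Final answer: 0.01482 W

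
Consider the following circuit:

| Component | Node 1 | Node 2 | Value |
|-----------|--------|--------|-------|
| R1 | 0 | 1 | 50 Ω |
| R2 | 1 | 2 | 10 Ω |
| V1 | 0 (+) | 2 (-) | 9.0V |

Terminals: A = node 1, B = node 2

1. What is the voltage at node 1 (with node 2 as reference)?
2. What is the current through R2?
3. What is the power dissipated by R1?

Nodal analysis, taking node 2 as the 0 V reference.
Source V1 fixes V_0 = 9 V.
KCL at each unknown node (sum of currents leaving = 0; resistances in Ω):
  Node 1: (V_1 - 9)/50 + (V_1 - 0)/10 = 0
Collecting terms: 0.12 × V_1 = 0.18  =>  V_1 = 1.5 V
Part 1:
  Read off the nodal solution: V_1 = 1.5 V
Part 2:
  I_R2 = (V_1 - V_2)/R2 = (1.5 - 0)/10 = 0.15 A
  Magnitude: I_R2 = 0.15 A
Part 3:
  I_R1 = (V_0 - V_1)/R1 = (9 - 1.5)/50 = 0.15 A
  P_R1 = I_R1² × R1 = (0.15)² × 50 = 1.125 W

Final answers:
1. V_1 = 1.5 V
2. I_R2 = 0.15 A
3. P_R1 = 1.125 W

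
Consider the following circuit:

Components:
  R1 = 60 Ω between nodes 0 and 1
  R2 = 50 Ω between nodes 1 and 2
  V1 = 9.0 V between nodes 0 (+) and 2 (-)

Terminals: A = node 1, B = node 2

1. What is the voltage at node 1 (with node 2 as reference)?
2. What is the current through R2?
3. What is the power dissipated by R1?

Nodal analysis, taking node 2 as the 0 V reference.
Source V1 fixes V_0 = 9 V.
KCL at each unknown node (sum of currents leaving = 0; resistances in Ω):
  Node 1: (V_1 - 9)/60 + (V_1 - 0)/50 = 0
Collecting terms: 0.03667 × V_1 = 0.15  =>  V_1 = 4.091 V
Part 1:
  Read off the nodal solution: V_1 = 4.091 V
Part 2:
  I_R2 = (V_1 - V_2)/R2 = (4.091 - 0)/50 = 0.08182 A
  Magnitude: I_R2 = 0.08182 A
Part 3:
  I_R1 = (V_0 - V_1)/R1 = (9 - 4.091)/60 = 0.08182 A
  P_R1 = I_R1² × R1 = (0.08182)² × 60 = 0.4017 W

Final answers:
1. V_1 = 4.091 V
2. I_R2 = 0.08182 A
3. P_R1 = 0.4017 W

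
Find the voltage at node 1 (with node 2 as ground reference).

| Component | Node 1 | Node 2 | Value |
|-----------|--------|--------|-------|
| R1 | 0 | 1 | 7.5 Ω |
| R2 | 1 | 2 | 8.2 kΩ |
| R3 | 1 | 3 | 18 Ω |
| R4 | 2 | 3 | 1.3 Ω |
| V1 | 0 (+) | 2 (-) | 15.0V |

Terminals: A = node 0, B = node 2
Nodal analysis, taking node 2 as the 0 V reference.
Source V1 fixes V_0 = 15 V.
KCL at each unknown node (sum of currents leaving = 0; resistances in Ω):
  Node 1: (V_1 - 15)/7.5 + (V_1 - 0)/8200 + (V_1 - V_3)/18 = 0
  Node 3: (V_3 - V_1)/18 + (V_3 - 0)/1.3 = 0
Collecting terms (coefficients in siemens):
  0.189·V_1 - 0.05556·V_3 = 2
  0.8248·V_3 - 0.05556·V_1 = 0
Determinant D = (0.189)(0.8248) - (-0.05556)(-0.05556) = 0.1528
V_1 = [(2)(0.8248) - (-0.05556)(0)]/D = 10.8 V
V_3 = [(0.189)(0) - (2)(-0.05556)]/D = 0.7271 V
The requested potential is V_1 = 10.8 V.

Final answer: V_1 = 10.8 V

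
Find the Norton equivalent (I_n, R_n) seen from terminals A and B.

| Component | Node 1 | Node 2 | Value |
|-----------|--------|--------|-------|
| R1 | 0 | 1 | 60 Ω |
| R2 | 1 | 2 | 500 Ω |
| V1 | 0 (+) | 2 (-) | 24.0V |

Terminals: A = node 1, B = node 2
Find the Thévenin equivalent first; then I_n = V_th/R_th and R_n = R_th.
Step 1 — V_th is the open-circuit voltage V_A - V_B (nothing connected across the terminals).
Nodal analysis, taking node 2 as the 0 V reference.
Source V1 fixes V_0 = 24 V.
KCL at each unknown node (sum of currents leaving = 0; resistances in Ω):
  Node 1: (V_1 - 24)/60 + (V_1 - 0)/500 = 0
Collecting terms: 0.01867 × V_1 = 0.4  =>  V_1 = 21.43 V
V_th = V_1 - V_2 = 21.43 - 0 = 21.43 V
Step 2 — R_th: zero the source — replace V1 by a short circuit (node 2 merges into node 0) — and find the resistance seen between A (node 1) and B (node 0).
Reduce the network between node 1 (A) and node 0 (B) by series/parallel combination:
  Rp1 = R1 ‖ R2 (parallel, both between nodes 0 and 1) = 1/(1/60 + 1/500) = 53.57 Ω
R_th = 53.57 Ω
I_n = V_th/R_th = 21.43/53.57 = 0.4 A, and R_n = R_th = 53.57 Ω

Final answer: I_n = 0.4 A, R_n = 53.57 Ω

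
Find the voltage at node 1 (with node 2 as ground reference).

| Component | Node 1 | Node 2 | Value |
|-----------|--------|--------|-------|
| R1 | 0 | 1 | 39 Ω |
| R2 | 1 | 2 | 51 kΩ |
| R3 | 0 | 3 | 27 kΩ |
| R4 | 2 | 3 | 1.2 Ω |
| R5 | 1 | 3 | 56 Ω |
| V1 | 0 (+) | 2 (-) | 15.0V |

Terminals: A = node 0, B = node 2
Nodal analysis, taking node 2 as the 0 V reference.
Source V1 fixes V_0 = 15 V.
KCL at each unknown node (sum of currents leaving = 0; resistances in Ω):
  Node 1: (V_1 - 15)/39 + (V_1 - 0)/51000 + (V_1 - V_3)/56 = 0
  Node 3: (V_3 - 15)/27000 + (V_3 - 0)/1.2 + (V_3 - V_1)/56 = 0
Collecting terms (coefficients in siemens):
  0.04352·V_1 - 0.01786·V_3 = 0.3846
  0.8512·V_3 - 0.01786·V_1 = 0.0005556
Determinant D = (0.04352)(0.8512) - (-0.01786)(-0.01786) = 0.03672
V_1 = [(0.3846)(0.8512) - (-0.01786)(0.0005556)]/D = 8.915 V
V_3 = [(0.04352)(0.0005556) - (0.3846)(-0.01786)]/D = 0.1877 V
The requested potential is V_1 = 8.915 V.

Final answer: V_1 = 8.915 V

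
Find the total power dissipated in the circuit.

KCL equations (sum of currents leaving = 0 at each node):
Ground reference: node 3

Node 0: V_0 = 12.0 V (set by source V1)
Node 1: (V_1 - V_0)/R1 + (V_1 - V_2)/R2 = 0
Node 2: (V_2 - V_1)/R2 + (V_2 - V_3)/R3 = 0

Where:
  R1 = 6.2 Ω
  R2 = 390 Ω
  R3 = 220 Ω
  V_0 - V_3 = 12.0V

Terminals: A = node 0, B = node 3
Nodal analysis, taking node 3 as the 0 V reference.
Source V1 fixes V_0 = 12 V.
KCL at each unknown node (sum of currents leaving = 0; resistances in Ω):
  Node 1: (V_1 - 12)/6.2 + (V_1 - V_2)/390 = 0
  Node 2: (V_2 - V_1)/390 + (V_2 - 0)/220 = 0
Collecting terms (coefficients in siemens):
  0.1639·V_1 - 0.002564·V_2 = 1.935
  0.00711·V_2 - 0.002564·V_1 = 0
Determinant D = (0.1639)(0.00711) - (-0.002564)(-0.002564) = 0.001158
V_1 = [(1.935)(0.00711) - (-0.002564)(0)]/D = 11.88 V
V_2 = [(0.1639)(0) - (1.935)(-0.002564)]/D = 4.284 V
Power in each resistor, P = (ΔV)²/R:
  P_R1 = (12 - 11.88)²/6.2 = 0.002351 W
  P_R2 = (11.88 - 4.284)²/390 = 0.1479 W
  P_R3 = (4.284 - 0)²/220 = 0.08343 W
P_total = P_R1 + P_R2 + P_R3 = 0.2337 W

Final answer: 0.2337 W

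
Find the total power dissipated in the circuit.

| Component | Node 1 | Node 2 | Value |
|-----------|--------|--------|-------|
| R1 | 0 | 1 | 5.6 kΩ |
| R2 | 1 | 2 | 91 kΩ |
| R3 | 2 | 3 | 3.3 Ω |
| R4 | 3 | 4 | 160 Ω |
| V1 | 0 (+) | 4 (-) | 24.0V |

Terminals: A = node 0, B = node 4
Nodal analysis, taking node 4 as the 0 V reference.
Source V1 fixes V_0 = 24 V.
KCL at each unknown node (sum of currents leaving = 0; resistances in Ω):
  Node 1: (V_1 - 24)/5600 + (V_1 - V_2)/91000 = 0
  Node 2: (V_2 - V_1)/91000 + (V_2 - V_3)/3.3 = 0
  Node 3: (V_3 - V_2)/3.3 + (V_3 - 0)/160 = 0
Collecting terms (coefficients in siemens):
  0.0001896·V_1 - 0.00001099·V_2 = 0.004286
  0.303·V_2 - 0.00001099·V_1 - 0.303·V_3 = 0
  0.3093·V_3 - 0.303·V_2 = 0
Solving these 3 simultaneous equations (Gaussian elimination) gives:
  V_1 = 22.61 V, V_2 = 0.0405 V, V_3 = 0.03968 V
Power in each resistor, P = (ΔV)²/R:
  P_R1 = (24 - 22.61)²/5600 = 0.0003445 W
  P_R2 = (22.61 - 0.0405)²/91000 = 0.005598 W
  P_R3 = (0.0405 - 0.03968)²/3.3 = 0.000000203 W
  P_R4 = (0.03968 - 0)²/160 = 0.000009843 W
P_total = P_R1 + P_R2 + P_R3 + P_R4 = 0.005953 W

Final answer: 0.005953 W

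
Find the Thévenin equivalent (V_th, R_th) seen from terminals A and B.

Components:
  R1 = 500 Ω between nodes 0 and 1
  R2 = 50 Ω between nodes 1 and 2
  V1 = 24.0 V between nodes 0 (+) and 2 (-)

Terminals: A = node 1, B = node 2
Step 1 — V_th is the open-circuit voltage V_A - V_B (nothing connected across the terminals).
Nodal analysis, taking node 2 as the 0 V reference.
Source V1 fixes V_0 = 24 V.
KCL at each unknown node (sum of currents leaving = 0; resistances in Ω):
  Node 1: (V_1 - 24)/500 + (V_1 - 0)/50 = 0
Collecting terms: 0.022 × V_1 = 0.048  =>  V_1 = 2.182 V
V_th = V_1 - V_2 = 2.182 - 0 = 2.182 V
Step 2 — R_th: zero the source — replace V1 by a short circuit (node 2 merges into node 0) — and find the resistance seen between A (node 1) and B (node 0).
Reduce the network between node 1 (A) and node 0 (B) by series/parallel combination:
  Rp1 = R1 ‖ R2 (parallel, both between nodes 0 and 1) = 1/(1/500 + 1/50) = 45.45 Ω
R_th = 45.45 Ω

Final answer: V_th = 2.182 V, R_th = 45.45 Ω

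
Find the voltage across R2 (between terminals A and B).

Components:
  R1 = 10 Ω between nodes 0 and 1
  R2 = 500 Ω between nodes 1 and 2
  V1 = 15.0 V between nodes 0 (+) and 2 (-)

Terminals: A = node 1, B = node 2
R1 and R2 are in series across V1 (node 0 → node 1 → node 2), and the output A–B is taken across R2, so this is a voltage divider.
Series current: I = V1/(R1 + R2) = 15/(10 + 500) = 15/510 = 0.02941 A
V_R2 = I × R2 = V1 × R2/(R1 + R2) = 15 × 500/510 = 14.71 V

Final answer: 14.71 V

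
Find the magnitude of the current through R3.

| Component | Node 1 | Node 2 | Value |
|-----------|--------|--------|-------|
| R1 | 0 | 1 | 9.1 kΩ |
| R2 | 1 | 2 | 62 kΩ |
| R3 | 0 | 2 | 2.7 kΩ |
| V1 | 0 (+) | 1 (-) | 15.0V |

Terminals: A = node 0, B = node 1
Nodal analysis, taking node 1 as the 0 V reference.
Source V1 fixes V_0 = 15 V.
KCL at each unknown node (sum of currents leaving = 0; resistances in Ω):
  Node 2: (V_2 - 0)/62000 + (V_2 - 15)/2700 = 0
Collecting terms: 0.0003865 × V_2 = 0.005556  =>  V_2 = 14.37 V
I_R3 = (V_0 - V_2)/R3 = (15 - 14.37)/2700 = 0.0002318 A
|I_R3| = 0.0002318 A

Final answer: |I_R3| = 0.0002318 A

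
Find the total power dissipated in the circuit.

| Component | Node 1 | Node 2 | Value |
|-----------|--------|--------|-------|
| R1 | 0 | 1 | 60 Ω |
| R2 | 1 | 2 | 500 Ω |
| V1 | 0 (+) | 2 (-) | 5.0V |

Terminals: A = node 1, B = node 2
Nodal analysis, taking node 2 as the 0 V reference.
Source V1 fixes V_0 = 5 V.
KCL at each unknown node (sum of currents leaving = 0; resistances in Ω):
  Node 1: (V_1 - 5)/60 + (V_1 - 0)/500 = 0
Collecting terms: 0.01867 × V_1 = 0.08333  =>  V_1 = 4.464 V
Power in each resistor, P = (ΔV)²/R:
  P_R1 = (5 - 4.464)²/60 = 0.004783 W
  P_R2 = (4.464 - 0)²/500 = 0.03986 W
P_total = P_R1 + P_R2 = 0.04464 W

Final answer: 0.04464 W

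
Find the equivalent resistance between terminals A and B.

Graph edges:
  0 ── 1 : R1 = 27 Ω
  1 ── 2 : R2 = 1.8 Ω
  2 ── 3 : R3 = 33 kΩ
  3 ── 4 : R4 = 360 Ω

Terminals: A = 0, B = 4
Reduce the network between node 0 (A) and node 4 (B) by series/parallel combination:
  Rs1 = R1 + R2 (series, joined only at node 1) = 27 + 1.8 = 28.8 Ω
  Rs2 = R3 + Rs1 (series, joined only at node 2) = 33000 + 28.8 = 33030 Ω
  Rs3 = R4 + Rs2 (series, joined only at node 3) = 360 + 33030 = 33390 Ω
R_eq = 33.39 kΩ

Final answer: 33.39 kΩ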